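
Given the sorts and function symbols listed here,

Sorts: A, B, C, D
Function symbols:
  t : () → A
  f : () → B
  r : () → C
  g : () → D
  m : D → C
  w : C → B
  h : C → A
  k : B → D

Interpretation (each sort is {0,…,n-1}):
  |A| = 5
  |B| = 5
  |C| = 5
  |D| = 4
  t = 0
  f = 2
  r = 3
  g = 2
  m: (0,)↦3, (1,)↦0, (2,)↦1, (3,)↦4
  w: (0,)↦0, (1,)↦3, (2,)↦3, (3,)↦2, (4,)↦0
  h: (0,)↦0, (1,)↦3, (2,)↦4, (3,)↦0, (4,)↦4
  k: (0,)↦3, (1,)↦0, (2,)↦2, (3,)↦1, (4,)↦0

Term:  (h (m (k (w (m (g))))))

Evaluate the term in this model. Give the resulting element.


value = 0

  g = 2
  (m (g)) = m(2,) = 1
  (w (m (g))) = w(1,) = 3
  (k (w (m (g)))) = k(3,) = 1
  (m (k (w (m (g))))) = m(1,) = 0
  (h (m (k (w (m (g)))))) = h(0,) = 0


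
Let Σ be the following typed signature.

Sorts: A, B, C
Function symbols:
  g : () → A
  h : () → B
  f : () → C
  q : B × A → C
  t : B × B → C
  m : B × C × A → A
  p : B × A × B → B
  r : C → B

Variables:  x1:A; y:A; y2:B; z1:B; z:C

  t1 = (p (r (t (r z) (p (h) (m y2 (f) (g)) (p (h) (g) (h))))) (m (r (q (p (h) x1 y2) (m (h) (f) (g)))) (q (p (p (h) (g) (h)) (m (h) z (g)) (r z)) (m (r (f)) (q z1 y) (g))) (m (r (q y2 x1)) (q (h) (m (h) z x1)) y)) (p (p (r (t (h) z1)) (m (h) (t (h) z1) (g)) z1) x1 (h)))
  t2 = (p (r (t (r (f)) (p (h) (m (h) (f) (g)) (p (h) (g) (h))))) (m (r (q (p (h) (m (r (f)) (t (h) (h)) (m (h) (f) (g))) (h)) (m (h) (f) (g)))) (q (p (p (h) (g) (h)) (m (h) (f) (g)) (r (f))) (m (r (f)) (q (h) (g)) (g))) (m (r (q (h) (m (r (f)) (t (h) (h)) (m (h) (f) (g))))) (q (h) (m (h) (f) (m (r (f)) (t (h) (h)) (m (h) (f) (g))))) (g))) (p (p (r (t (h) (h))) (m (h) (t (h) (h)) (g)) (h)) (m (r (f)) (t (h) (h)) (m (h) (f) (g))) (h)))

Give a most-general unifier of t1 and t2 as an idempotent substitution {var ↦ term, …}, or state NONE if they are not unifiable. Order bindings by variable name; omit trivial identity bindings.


{x1 ↦ (m (r (f)) (t (h) (h)) (m (h) (f) (g))), y ↦ (g), y2 ↦ (h), z ↦ (f), z1 ↦ (h)}


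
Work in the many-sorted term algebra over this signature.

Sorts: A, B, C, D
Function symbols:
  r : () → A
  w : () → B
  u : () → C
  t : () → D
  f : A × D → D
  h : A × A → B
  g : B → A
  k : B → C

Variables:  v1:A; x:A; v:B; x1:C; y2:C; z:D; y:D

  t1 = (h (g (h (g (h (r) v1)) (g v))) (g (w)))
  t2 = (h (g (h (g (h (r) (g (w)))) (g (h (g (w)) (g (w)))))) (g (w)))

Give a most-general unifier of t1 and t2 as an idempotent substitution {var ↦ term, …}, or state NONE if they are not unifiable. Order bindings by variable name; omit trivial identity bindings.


{v ↦ (h (g (w)) (g (w))), v1 ↦ (g (w))}


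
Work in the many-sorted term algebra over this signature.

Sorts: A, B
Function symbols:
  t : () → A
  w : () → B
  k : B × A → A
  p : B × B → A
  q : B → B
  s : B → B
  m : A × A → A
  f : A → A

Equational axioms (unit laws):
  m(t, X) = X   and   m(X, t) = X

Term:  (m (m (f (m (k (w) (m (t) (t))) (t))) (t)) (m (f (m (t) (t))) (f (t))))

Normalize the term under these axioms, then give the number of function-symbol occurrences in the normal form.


size = 10

1. (m (m (f (m (k (w) (m (t) (t))) (t))) (t)) (m (f (m (t) (t))) (f (t))))  →  (m (f (m (k (w) (m (t) (t))) (t))) (m (f (m (t) (t))) (f (t))))
2. (m (f (m (k (w) (m (t) (t))) (t))) (m (f (m (t) (t))) (f (t))))  →  (m (f (k (w) (m (t) (t)))) (m (f (m (t) (t))) (f (t))))
3. (m (f (k (w) (m (t) (t)))) (m (f (m (t) (t))) (f (t))))  →  (m (f (k (w) (t))) (m (f (m (t) (t))) (f (t))))
4. (m (f (k (w) (t))) (m (f (m (t) (t))) (f (t))))  →  (m (f (k (w) (t))) (m (f (t)) (f (t))))
normal form: (m (f (k (w) (t))) (m (f (t)) (f (t))))


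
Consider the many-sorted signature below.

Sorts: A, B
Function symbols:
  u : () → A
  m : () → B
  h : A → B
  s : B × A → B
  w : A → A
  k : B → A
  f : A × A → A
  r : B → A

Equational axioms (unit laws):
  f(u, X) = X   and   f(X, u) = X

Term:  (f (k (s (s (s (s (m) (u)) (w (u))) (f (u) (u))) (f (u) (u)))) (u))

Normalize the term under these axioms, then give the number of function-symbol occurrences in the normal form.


size = 11

1. (f (k (s (s (s (s (m) (u)) (w (u))) (f (u) (u))) (f (u) (u)))) (u))  →  (k (s (s (s (s (m) (u)) (w (u))) (f (u) (u))) (f (u) (u))))
2. (k (s (s (s (s (m) (u)) (w (u))) (f (u) (u))) (f (u) (u))))  →  (k (s (s (s (s (m) (u)) (w (u))) (u)) (f (u) (u))))
3. (k (s (s (s (s (m) (u)) (w (u))) (u)) (f (u) (u))))  →  (k (s (s (s (s (m) (u)) (w (u))) (u)) (u)))
normal form: (k (s (s (s (s (m) (u)) (w (u))) (u)) (u)))


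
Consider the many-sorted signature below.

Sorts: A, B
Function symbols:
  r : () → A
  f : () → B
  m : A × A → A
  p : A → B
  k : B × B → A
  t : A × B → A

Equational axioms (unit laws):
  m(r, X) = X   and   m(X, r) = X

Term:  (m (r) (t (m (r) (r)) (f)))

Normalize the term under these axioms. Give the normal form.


normal form = (t (r) (f))

1. (m (r) (t (m (r) (r)) (f)))  →  (t (m (r) (r)) (f))
2. (t (m (r) (r)) (f))  →  (t (r) (f))


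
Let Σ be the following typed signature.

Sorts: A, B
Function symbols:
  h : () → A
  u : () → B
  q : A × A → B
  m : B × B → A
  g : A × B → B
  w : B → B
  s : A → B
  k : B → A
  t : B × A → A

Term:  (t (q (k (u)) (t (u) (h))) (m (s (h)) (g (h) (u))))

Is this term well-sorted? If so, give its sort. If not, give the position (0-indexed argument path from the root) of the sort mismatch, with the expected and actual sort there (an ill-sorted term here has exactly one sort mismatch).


well-sorted; sort = A

      (u) : B
    (k (u)) : A
      (u) : B
      (h) : A
    (t (u) (h)) : A
  (q (k (u)) (t (u) (h))) : B
      (h) : A
    (s (h)) : B
      (h) : A
      (u) : B
    (g (h) (u)) : B
  (m (s (h)) (g (h) (u))) : A
(t (q (k (u)) (t (u) (h))) (m (s (h)) (g (h) (u)))) : A


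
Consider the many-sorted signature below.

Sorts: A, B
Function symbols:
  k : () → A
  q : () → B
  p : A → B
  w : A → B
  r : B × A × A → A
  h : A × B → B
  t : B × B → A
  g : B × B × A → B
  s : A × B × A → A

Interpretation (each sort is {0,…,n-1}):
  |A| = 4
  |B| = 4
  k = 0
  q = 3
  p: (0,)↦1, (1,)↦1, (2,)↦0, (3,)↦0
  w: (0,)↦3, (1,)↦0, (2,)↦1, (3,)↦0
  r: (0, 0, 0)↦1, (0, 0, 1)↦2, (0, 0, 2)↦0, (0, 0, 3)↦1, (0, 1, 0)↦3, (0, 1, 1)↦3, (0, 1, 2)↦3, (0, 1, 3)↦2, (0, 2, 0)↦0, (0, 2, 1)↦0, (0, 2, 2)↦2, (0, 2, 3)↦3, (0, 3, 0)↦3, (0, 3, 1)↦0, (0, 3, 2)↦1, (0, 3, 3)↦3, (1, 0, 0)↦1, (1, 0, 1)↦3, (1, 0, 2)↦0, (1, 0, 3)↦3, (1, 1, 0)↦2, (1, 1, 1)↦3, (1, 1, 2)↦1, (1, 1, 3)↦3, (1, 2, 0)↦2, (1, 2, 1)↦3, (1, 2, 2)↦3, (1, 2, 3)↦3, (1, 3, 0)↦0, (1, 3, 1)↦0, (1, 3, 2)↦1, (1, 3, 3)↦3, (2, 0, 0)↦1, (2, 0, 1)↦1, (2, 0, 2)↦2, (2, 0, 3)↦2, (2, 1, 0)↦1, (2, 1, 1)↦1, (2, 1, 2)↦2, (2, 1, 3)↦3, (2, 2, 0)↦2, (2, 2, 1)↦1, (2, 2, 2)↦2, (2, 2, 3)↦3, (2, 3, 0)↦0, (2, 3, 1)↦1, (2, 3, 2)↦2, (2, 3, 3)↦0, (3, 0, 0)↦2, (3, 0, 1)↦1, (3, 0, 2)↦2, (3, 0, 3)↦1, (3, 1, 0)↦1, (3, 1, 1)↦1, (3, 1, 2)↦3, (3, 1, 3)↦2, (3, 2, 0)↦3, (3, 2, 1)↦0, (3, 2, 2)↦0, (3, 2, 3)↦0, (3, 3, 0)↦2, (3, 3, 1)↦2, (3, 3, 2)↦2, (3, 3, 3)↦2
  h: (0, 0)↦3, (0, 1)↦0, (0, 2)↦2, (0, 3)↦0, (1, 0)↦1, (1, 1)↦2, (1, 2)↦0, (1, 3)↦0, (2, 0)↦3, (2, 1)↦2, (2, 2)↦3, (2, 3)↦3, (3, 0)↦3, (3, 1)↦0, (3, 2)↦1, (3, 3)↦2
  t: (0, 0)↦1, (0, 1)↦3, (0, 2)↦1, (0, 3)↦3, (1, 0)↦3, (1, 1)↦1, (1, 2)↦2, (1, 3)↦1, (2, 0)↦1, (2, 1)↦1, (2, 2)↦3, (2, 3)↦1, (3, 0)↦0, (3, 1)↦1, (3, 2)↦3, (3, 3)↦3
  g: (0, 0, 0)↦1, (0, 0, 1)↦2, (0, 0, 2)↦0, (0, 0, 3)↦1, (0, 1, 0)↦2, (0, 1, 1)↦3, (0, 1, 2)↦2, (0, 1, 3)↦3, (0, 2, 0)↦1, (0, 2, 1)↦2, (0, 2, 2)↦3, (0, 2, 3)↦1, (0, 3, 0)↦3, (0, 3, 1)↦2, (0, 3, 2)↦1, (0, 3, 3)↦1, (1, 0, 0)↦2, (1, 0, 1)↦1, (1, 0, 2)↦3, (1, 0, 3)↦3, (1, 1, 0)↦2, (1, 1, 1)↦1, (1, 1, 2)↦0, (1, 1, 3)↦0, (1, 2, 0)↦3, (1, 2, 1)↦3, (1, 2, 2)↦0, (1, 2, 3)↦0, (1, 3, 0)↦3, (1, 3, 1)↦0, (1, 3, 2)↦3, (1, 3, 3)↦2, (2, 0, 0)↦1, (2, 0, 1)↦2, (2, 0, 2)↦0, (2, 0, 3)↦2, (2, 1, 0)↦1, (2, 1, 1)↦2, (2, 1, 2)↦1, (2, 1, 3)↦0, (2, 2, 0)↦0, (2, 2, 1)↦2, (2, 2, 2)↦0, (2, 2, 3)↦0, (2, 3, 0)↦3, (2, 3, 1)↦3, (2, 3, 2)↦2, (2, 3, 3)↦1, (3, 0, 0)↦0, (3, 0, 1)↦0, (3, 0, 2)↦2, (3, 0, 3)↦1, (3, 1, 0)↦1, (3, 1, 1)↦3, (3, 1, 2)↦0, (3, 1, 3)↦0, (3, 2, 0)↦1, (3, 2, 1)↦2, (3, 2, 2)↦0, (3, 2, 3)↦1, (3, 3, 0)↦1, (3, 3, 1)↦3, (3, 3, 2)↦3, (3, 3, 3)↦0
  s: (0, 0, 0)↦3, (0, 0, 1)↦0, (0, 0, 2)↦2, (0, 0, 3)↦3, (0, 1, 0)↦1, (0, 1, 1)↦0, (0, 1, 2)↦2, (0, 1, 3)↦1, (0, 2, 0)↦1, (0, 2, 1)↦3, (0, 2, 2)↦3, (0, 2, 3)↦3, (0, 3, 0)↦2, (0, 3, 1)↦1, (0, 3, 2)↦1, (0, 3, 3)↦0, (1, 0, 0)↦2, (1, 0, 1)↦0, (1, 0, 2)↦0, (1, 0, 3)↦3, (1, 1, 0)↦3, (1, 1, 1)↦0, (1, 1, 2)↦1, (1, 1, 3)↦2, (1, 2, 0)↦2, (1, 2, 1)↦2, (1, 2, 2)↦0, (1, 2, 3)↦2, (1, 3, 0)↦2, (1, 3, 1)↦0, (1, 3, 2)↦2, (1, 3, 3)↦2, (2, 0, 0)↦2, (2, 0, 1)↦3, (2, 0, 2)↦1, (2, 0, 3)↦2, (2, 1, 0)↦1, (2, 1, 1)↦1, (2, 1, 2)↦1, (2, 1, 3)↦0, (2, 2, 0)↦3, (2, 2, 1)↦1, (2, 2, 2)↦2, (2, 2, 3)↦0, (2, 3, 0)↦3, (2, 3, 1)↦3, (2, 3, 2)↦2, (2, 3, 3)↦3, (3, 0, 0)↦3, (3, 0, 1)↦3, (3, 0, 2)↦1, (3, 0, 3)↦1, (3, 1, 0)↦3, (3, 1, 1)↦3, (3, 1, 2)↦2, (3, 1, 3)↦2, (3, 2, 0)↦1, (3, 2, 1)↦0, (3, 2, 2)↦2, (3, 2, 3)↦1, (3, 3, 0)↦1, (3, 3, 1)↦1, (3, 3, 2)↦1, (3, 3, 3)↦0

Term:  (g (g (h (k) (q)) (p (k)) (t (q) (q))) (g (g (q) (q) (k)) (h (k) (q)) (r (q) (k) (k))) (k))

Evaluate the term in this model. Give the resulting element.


  k = 0
  q = 3
  (h (k) (q)) = h(0, 3) = 0
  k = 0
  (p (k)) = p(0,) = 1
  q = 3
  q = 3
  (t (q) (q)) = t(3, 3) = 3
  (g (h (k) (q)) (p (k)) (t (q) (q))) = g(0, 1, 3) = 3
  q = 3
  q = 3
  k = 0
  (g (q) (q) (k)) = g(3, 3, 0) = 1
  k = 0
  q = 3
  (h (k) (q)) = h(0, 3) = 0
  q = 3
  k = 0
  k = 0
  (r (q) (k) (k)) = r(3, 0, 0) = 2
  (g (g (q) (q) (k)) (h (k) (q)) (r (q) (k) (k))) = g(1, 0, 2) = 3
  k = 0
  (g (g (h (k) (q)) (p (k)) (t (q) (q))) (g (g (q) (q) (k)) (h (k) (q)) (r (q) (k) (k))) (k)) = g(3, 3, 0) = 1

value = 1


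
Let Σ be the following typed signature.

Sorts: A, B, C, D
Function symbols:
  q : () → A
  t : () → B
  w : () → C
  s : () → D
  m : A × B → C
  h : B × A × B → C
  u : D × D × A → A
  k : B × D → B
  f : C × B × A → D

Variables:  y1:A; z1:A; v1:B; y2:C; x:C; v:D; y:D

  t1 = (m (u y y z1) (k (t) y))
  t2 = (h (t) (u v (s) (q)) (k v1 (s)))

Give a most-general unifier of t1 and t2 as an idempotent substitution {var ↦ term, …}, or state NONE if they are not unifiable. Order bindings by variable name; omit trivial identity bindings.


NONE (not unifiable)

head clash or occurs-check failure — not unifiable


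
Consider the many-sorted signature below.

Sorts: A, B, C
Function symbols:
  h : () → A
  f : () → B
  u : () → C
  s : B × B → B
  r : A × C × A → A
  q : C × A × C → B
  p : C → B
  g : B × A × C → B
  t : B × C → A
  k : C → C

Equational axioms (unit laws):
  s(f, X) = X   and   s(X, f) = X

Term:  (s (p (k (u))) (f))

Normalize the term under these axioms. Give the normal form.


1. (s (p (k (u))) (f))  →  (p (k (u)))

normal form = (p (k (u)))


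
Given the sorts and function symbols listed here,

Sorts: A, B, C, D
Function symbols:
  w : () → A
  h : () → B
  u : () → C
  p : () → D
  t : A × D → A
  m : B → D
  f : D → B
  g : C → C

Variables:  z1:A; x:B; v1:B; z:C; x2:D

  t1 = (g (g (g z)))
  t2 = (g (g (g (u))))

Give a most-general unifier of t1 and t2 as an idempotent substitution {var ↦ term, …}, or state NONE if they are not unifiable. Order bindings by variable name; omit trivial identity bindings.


{z ↦ (u)}


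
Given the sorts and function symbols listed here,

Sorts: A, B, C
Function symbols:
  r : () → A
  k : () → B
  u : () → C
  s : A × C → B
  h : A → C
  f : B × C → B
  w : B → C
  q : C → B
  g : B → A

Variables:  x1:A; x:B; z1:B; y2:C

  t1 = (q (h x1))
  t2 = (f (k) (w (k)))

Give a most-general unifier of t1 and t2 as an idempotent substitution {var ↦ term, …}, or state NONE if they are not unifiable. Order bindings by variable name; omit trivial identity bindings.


NONE (not unifiable)

head clash or occurs-check failure — not unifiable


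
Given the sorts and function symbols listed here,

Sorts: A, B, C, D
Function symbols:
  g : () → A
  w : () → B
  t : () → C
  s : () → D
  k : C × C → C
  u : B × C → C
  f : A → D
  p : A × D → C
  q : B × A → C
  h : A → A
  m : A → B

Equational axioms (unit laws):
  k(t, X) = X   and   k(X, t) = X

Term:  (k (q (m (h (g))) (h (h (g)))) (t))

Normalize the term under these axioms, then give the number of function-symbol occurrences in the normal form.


size = 7

1. (k (q (m (h (g))) (h (h (g)))) (t))  →  (q (m (h (g))) (h (h (g))))
normal form: (q (m (h (g))) (h (h (g))))


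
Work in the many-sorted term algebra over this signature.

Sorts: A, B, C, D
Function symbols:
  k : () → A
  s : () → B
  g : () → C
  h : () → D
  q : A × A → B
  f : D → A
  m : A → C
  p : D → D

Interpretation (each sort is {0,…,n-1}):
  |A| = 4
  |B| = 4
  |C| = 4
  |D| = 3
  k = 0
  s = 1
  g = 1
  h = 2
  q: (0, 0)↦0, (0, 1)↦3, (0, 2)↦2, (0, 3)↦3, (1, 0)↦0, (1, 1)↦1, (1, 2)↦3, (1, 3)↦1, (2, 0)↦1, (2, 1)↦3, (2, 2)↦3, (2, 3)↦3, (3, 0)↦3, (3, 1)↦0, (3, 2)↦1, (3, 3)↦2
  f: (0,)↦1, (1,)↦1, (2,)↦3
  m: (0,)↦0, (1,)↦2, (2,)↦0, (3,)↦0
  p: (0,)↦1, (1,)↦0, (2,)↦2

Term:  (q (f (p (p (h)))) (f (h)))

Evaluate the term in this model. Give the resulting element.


value = 2

  h = 2
  (p (h)) = p(2,) = 2
  (p (p (h))) = p(2,) = 2
  (f (p (p (h)))) = f(2,) = 3
  h = 2
  (f (h)) = f(2,) = 3
  (q (f (p (p (h)))) (f (h))) = q(3, 3) = 2


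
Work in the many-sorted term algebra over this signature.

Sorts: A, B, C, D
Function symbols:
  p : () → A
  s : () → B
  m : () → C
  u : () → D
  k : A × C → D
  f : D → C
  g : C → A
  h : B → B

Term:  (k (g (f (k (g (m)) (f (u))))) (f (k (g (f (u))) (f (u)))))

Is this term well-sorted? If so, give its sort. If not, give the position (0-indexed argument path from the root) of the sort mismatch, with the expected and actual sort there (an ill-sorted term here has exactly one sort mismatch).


well-sorted; sort = D

          (m) : C
        (g (m)) : A
          (u) : D
        (f (u)) : C
      (k (g (m)) (f (u))) : D
    (f (k (g (m)) (f (u)))) : C
  (g (f (k (g (m)) (f (u))))) : A
          (u) : D
        (f (u)) : C
      (g (f (u))) : A
        (u) : D
      (f (u)) : C
    (k (g (f (u))) (f (u))) : D
  (f (k (g (f (u))) (f (u)))) : C
(k (g (f (k (g (m)) (f (u))))) (f (k (g (f (u))) (f (u))))) : D


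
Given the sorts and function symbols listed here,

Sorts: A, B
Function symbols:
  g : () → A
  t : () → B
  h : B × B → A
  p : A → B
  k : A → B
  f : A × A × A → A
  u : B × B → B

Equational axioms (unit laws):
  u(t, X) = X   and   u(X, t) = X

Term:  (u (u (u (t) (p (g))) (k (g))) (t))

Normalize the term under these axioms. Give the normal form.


normal form = (u (p (g)) (k (g)))

1. (u (u (u (t) (p (g))) (k (g))) (t))  →  (u (u (t) (p (g))) (k (g)))
2. (u (u (t) (p (g))) (k (g)))  →  (u (p (g)) (k (g)))


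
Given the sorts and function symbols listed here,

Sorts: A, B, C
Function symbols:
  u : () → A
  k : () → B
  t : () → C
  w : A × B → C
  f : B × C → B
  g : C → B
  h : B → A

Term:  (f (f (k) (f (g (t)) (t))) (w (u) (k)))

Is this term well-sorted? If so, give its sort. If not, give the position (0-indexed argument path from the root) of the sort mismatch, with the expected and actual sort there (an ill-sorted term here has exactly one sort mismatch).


    (k) : B
        (t) : C
      (g (t)) : B
      (t) : C
    (f (g (t)) (t)) : B
  (f (k) (f (g (t)) (t))) : ✗ arg 1 at [0, 1] has sort B, expected C
    (u) : A
    (k) : B
  (w (u) (k)) : C

ill-sorted at position [0, 1]: expected C, got B


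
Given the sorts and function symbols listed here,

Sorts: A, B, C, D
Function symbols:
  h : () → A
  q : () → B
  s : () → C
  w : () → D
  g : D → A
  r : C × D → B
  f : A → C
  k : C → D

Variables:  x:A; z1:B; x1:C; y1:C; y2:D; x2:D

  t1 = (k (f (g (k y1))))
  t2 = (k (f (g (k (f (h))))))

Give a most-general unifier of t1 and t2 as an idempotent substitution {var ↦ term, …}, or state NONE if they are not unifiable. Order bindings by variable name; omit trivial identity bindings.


{y1 ↦ (f (h))}


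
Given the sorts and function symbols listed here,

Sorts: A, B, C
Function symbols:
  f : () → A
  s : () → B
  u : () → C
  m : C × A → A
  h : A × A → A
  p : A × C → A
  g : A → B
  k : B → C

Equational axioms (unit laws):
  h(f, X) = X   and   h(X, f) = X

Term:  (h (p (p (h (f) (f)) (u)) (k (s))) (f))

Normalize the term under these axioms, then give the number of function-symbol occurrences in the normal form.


1. (h (p (p (h (f) (f)) (u)) (k (s))) (f))  →  (p (p (h (f) (f)) (u)) (k (s)))
2. (p (p (h (f) (f)) (u)) (k (s)))  →  (p (p (f) (u)) (k (s)))
normal form: (p (p (f) (u)) (k (s)))

size = 6


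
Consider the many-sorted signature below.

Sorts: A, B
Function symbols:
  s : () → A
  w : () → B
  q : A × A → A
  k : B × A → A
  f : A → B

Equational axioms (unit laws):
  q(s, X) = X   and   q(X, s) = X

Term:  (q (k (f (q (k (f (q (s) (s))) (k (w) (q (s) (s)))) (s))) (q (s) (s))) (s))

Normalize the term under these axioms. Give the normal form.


1. (q (k (f (q (k (f (q (s) (s))) (k (w) (q (s) (s)))) (s))) (q (s) (s))) (s))  →  (k (f (q (k (f (q (s) (s))) (k (w) (q (s) (s)))) (s))) (q (s) (s)))
2. (k (f (q (k (f (q (s) (s))) (k (w) (q (s) (s)))) (s))) (q (s) (s)))  →  (k (f (k (f (q (s) (s))) (k (w) (q (s) (s))))) (q (s) (s)))
3. (k (f (k (f (q (s) (s))) (k (w) (q (s) (s))))) (q (s) (s)))  →  (k (f (k (f (s)) (k (w) (q (s) (s))))) (q (s) (s)))
4. (k (f (k (f (s)) (k (w) (q (s) (s))))) (q (s) (s)))  →  (k (f (k (f (s)) (k (w) (s)))) (q (s) (s)))
5. (k (f (k (f (s)) (k (w) (s)))) (q (s) (s)))  →  (k (f (k (f (s)) (k (w) (s)))) (s))

normal form = (k (f (k (f (s)) (k (w) (s)))) (s))


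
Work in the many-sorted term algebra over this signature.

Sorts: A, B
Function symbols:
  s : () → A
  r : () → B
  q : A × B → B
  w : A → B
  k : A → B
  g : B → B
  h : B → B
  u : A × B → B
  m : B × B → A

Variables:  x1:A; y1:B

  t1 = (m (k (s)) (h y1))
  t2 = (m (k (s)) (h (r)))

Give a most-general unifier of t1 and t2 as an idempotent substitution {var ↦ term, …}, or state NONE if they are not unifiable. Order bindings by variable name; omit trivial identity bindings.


{y1 ↦ (r)}


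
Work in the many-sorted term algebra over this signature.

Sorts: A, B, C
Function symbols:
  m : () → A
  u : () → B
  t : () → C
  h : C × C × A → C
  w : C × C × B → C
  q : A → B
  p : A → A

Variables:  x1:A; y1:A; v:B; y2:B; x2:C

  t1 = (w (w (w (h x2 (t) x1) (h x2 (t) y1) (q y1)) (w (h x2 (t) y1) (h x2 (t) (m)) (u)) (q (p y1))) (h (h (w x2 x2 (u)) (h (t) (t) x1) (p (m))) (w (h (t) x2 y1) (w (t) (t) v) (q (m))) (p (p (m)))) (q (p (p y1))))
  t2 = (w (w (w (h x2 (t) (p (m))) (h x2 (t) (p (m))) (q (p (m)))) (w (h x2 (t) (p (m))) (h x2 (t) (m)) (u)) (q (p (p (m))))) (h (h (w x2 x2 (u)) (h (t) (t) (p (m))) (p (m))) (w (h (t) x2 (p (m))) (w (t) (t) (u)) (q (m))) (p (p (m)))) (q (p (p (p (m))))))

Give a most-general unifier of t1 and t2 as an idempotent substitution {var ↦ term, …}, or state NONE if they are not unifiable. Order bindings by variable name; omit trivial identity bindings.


{v ↦ (u), x1 ↦ (p (m)), y1 ↦ (p (m))}


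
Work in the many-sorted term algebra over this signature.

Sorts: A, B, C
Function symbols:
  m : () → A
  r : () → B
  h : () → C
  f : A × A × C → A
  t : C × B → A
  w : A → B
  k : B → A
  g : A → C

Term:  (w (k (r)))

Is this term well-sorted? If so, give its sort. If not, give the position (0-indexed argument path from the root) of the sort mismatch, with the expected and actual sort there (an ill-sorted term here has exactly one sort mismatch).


well-sorted; sort = B

    (r) : B
  (k (r)) : A
(w (k (r))) : B


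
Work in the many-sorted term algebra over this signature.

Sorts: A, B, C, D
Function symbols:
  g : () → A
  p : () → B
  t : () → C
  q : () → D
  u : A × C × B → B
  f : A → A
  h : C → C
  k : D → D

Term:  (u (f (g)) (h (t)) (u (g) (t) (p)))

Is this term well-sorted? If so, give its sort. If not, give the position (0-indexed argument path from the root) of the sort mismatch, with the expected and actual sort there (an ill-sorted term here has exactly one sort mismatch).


    (g) : A
  (f (g)) : A
    (t) : C
  (h (t)) : C
    (g) : A
    (t) : C
    (p) : B
  (u (g) (t) (p)) : B
(u (f (g)) (h (t)) (u (g) (t) (p))) : B

well-sorted; sort = B


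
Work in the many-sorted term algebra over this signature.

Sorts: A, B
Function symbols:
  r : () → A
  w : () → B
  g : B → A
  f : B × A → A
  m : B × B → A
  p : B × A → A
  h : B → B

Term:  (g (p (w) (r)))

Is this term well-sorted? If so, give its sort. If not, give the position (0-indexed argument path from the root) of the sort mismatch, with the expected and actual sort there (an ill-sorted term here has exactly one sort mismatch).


ill-sorted at position [0]: expected B, got A

    (w) : B
    (r) : A
  (p (w) (r)) : A
(g (p (w) (r))) : ✗ arg 0 at [0] has sort A, expected B


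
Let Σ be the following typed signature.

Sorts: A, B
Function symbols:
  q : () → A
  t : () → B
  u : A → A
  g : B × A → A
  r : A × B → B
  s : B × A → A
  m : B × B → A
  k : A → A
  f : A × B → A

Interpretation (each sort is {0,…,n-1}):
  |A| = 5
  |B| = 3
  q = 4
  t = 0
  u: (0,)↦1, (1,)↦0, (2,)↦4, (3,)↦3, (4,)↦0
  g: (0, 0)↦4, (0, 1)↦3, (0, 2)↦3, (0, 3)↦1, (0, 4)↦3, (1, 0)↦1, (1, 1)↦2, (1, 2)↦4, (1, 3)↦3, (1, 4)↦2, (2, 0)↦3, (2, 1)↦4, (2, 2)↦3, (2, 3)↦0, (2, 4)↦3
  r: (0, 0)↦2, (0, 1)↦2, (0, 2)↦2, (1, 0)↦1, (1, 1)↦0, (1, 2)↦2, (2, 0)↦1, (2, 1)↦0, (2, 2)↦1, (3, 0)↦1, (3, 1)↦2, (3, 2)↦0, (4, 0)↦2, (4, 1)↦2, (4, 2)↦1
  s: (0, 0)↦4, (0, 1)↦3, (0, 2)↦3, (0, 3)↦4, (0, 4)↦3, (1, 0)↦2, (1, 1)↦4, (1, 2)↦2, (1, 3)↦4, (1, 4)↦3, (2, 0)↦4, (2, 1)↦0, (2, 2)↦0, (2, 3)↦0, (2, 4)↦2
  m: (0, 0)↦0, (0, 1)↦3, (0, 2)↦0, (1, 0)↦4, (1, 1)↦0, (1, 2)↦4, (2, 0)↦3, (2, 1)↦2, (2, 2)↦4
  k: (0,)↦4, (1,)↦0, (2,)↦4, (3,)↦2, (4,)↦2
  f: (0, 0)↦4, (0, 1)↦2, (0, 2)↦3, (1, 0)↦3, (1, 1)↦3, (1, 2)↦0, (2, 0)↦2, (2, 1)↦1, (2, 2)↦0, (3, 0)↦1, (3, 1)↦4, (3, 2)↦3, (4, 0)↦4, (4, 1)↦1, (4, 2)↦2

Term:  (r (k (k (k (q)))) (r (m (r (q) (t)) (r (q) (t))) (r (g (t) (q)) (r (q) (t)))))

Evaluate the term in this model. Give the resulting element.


value = 1

  q = 4
  (k (q)) = k(4,) = 2
  (k (k (q))) = k(2,) = 4
  (k (k (k (q)))) = k(4,) = 2
  q = 4
  t = 0
  (r (q) (t)) = r(4, 0) = 2
  q = 4
  t = 0
  (r (q) (t)) = r(4, 0) = 2
  (m (r (q) (t)) (r (q) (t))) = m(2, 2) = 4
  t = 0
  q = 4
  (g (t) (q)) = g(0, 4) = 3
  q = 4
  t = 0
  (r (q) (t)) = r(4, 0) = 2
  (r (g (t) (q)) (r (q) (t))) = r(3, 2) = 0
  (r (m (r (q) (t)) (r (q) (t))) (r (g (t) (q)) (r (q) (t)))) = r(4, 0) = 2
  (r (k (k (k (q)))) (r (m (r (q) (t)) (r (q) (t))) (r (g (t) (q)) (r (q) (t))))) = r(2, 2) = 1


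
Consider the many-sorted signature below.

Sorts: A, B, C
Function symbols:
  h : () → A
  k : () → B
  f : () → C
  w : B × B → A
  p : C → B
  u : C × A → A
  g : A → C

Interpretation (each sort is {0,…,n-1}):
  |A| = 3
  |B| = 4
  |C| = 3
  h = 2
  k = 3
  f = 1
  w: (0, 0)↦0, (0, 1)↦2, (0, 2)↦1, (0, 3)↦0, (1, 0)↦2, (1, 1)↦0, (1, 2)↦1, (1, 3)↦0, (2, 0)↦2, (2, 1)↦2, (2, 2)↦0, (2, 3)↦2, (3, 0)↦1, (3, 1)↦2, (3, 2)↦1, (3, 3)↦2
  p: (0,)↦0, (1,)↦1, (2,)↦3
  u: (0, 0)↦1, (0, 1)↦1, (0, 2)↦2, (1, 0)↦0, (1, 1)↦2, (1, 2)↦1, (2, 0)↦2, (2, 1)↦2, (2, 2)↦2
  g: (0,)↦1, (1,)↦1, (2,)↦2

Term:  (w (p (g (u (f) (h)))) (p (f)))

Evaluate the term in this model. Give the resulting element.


value = 0

  f = 1
  h = 2
  (u (f) (h)) = u(1, 2) = 1
  (g (u (f) (h))) = g(1,) = 1
  (p (g (u (f) (h)))) = p(1,) = 1
  f = 1
  (p (f)) = p(1,) = 1
  (w (p (g (u (f) (h)))) (p (f))) = w(1, 1) = 0


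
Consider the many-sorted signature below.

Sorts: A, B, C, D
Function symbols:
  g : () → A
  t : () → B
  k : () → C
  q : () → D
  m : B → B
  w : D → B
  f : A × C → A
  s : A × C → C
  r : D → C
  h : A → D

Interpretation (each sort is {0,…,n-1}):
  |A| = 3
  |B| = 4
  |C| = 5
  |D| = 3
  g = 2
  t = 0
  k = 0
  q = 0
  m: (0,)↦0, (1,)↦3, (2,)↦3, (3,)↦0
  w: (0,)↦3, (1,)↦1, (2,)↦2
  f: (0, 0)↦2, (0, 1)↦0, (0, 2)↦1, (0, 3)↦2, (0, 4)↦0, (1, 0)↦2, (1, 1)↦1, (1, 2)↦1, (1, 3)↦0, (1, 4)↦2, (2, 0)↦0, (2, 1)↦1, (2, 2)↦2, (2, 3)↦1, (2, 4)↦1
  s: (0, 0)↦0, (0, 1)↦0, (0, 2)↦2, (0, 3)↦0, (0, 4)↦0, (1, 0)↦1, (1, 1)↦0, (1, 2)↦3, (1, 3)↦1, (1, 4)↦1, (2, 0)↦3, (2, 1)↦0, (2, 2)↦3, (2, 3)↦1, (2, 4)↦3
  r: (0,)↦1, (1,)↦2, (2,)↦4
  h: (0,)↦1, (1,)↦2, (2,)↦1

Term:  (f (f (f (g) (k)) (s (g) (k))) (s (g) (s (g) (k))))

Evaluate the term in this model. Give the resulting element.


value = 1

  g = 2
  k = 0
  (f (g) (k)) = f(2, 0) = 0
  g = 2
  k = 0
  (s (g) (k)) = s(2, 0) = 3
  (f (f (g) (k)) (s (g) (k))) = f(0, 3) = 2
  g = 2
  g = 2
  k = 0
  (s (g) (k)) = s(2, 0) = 3
  (s (g) (s (g) (k))) = s(2, 3) = 1
  (f (f (f (g) (k)) (s (g) (k))) (s (g) (s (g) (k)))) = f(2, 1) = 1


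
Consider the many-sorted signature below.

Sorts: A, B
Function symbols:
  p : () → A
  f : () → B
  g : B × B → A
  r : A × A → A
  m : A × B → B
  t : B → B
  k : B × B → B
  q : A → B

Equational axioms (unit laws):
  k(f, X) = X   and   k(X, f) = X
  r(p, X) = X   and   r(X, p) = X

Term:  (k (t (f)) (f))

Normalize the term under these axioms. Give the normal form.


1. (k (t (f)) (f))  →  (t (f))

normal form = (t (f))


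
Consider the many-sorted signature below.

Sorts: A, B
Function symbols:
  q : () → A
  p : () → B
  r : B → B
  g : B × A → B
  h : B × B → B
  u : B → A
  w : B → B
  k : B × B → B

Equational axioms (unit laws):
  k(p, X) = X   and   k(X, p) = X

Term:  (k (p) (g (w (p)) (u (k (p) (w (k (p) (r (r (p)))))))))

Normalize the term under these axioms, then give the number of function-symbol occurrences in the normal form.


1. (k (p) (g (w (p)) (u (k (p) (w (k (p) (r (r (p)))))))))  →  (g (w (p)) (u (k (p) (w (k (p) (r (r (p))))))))
2. (g (w (p)) (u (k (p) (w (k (p) (r (r (p))))))))  →  (g (w (p)) (u (w (k (p) (r (r (p)))))))
3. (g (w (p)) (u (w (k (p) (r (r (p)))))))  →  (g (w (p)) (u (w (r (r (p))))))
normal form: (g (w (p)) (u (w (r (r (p))))))

size = 8


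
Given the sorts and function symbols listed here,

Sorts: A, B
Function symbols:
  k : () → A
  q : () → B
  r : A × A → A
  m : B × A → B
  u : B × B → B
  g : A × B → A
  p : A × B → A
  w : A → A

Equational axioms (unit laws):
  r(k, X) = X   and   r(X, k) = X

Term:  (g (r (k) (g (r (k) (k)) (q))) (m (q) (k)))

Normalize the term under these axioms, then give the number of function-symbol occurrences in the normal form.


1. (g (r (k) (g (r (k) (k)) (q))) (m (q) (k)))  →  (g (g (r (k) (k)) (q)) (m (q) (k)))
2. (g (g (r (k) (k)) (q)) (m (q) (k)))  →  (g (g (k) (q)) (m (q) (k)))
normal form: (g (g (k) (q)) (m (q) (k)))

size = 7


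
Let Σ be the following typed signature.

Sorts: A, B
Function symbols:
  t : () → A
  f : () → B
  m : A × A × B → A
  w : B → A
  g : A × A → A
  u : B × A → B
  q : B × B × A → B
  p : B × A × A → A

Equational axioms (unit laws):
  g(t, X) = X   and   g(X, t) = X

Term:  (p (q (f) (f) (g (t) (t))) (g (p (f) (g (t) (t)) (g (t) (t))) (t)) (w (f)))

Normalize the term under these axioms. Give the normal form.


normal form = (p (q (f) (f) (t)) (p (f) (t) (t)) (w (f)))

1. (p (q (f) (f) (g (t) (t))) (g (p (f) (g (t) (t)) (g (t) (t))) (t)) (w (f)))  →  (p (q (f) (f) (t)) (g (p (f) (g (t) (t)) (g (t) (t))) (t)) (w (f)))
2. (p (q (f) (f) (t)) (g (p (f) (g (t) (t)) (g (t) (t))) (t)) (w (f)))  →  (p (q (f) (f) (t)) (p (f) (g (t) (t)) (g (t) (t))) (w (f)))
3. (p (q (f) (f) (t)) (p (f) (g (t) (t)) (g (t) (t))) (w (f)))  →  (p (q (f) (f) (t)) (p (f) (t) (g (t) (t))) (w (f)))
4. (p (q (f) (f) (t)) (p (f) (t) (g (t) (t))) (w (f)))  →  (p (q (f) (f) (t)) (p (f) (t) (t)) (w (f)))


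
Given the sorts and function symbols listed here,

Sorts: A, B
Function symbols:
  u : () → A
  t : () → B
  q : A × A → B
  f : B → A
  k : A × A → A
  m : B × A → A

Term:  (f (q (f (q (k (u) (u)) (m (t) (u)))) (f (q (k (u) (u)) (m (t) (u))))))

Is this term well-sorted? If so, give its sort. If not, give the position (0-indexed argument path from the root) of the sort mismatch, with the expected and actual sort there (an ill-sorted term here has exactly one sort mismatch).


well-sorted; sort = A

          (u) : A
          (u) : A
        (k (u) (u)) : A
          (t) : B
          (u) : A
        (m (t) (u)) : A
      (q (k (u) (u)) (m (t) (u))) : B
    (f (q (k (u) (u)) (m (t) (u)))) : A
          (u) : A
          (u) : A
        (k (u) (u)) : A
          (t) : B
          (u) : A
        (m (t) (u)) : A
      (q (k (u) (u)) (m (t) (u))) : B
    (f (q (k (u) (u)) (m (t) (u)))) : A
  (q (f (q (k (u) (u)) (m (t) (u)))) (f (q (k (u) (u)) (m (t) (u))))) : B
(f (q (f (q (k (u) (u)) (m (t) (u)))) (f (q (k (u) (u)) (m (t) (u)))))) : A


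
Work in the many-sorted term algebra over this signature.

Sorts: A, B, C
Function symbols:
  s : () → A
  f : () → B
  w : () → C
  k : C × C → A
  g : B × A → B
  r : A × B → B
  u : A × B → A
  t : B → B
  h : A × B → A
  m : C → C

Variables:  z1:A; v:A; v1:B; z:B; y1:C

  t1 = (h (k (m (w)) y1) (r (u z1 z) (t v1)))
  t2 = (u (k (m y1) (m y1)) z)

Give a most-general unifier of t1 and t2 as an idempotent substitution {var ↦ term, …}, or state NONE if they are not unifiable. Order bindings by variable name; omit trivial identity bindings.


head clash or occurs-check failure — not unifiable

NONE (not unifiable)


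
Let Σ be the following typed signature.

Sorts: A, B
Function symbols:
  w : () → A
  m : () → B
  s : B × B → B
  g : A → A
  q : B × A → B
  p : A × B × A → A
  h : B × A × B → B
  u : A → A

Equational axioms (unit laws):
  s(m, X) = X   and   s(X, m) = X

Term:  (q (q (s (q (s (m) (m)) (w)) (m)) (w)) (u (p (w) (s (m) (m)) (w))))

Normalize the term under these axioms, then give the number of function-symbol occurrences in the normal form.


size = 11

1. (q (q (s (q (s (m) (m)) (w)) (m)) (w)) (u (p (w) (s (m) (m)) (w))))  →  (q (q (q (s (m) (m)) (w)) (w)) (u (p (w) (s (m) (m)) (w))))
2. (q (q (q (s (m) (m)) (w)) (w)) (u (p (w) (s (m) (m)) (w))))  →  (q (q (q (m) (w)) (w)) (u (p (w) (s (m) (m)) (w))))
3. (q (q (q (m) (w)) (w)) (u (p (w) (s (m) (m)) (w))))  →  (q (q (q (m) (w)) (w)) (u (p (w) (m) (w))))
normal form: (q (q (q (m) (w)) (w)) (u (p (w) (m) (w))))


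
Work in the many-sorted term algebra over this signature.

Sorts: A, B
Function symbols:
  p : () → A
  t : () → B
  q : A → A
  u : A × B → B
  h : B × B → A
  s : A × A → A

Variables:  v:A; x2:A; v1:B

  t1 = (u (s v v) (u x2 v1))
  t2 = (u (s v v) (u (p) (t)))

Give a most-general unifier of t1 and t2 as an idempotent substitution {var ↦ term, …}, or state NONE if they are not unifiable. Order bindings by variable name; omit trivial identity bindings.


{v1 ↦ (t), x2 ↦ (p)}


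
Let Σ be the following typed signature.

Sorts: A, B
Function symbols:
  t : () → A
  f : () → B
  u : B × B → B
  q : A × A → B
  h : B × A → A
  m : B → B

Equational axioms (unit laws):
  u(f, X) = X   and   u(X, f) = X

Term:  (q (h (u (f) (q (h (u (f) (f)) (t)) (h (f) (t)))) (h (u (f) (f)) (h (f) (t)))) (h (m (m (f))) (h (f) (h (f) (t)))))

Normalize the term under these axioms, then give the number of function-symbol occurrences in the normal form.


1. (q (h (u (f) (q (h (u (f) (f)) (t)) (h (f) (t)))) (h (u (f) (f)) (h (f) (t)))) (h (m (m (f))) (h (f) (h (f) (t)))))  →  (q (h (q (h (u (f) (f)) (t)) (h (f) (t))) (h (u (f) (f)) (h (f) (t)))) (h (m (m (f))) (h (f) (h (f) (t)))))
2. (q (h (q (h (u (f) (f)) (t)) (h (f) (t))) (h (u (f) (f)) (h (f) (t)))) (h (m (m (f))) (h (f) (h (f) (t)))))  →  (q (h (q (h (f) (t)) (h (f) (t))) (h (u (f) (f)) (h (f) (t)))) (h (m (m (f))) (h (f) (h (f) (t)))))
3. (q (h (q (h (f) (t)) (h (f) (t))) (h (u (f) (f)) (h (f) (t)))) (h (m (m (f))) (h (f) (h (f) (t)))))  →  (q (h (q (h (f) (t)) (h (f) (t))) (h (f) (h (f) (t)))) (h (m (m (f))) (h (f) (h (f) (t)))))
normal form: (q (h (q (h (f) (t)) (h (f) (t))) (h (f) (h (f) (t)))) (h (m (m (f))) (h (f) (h (f) (t)))))

size = 23


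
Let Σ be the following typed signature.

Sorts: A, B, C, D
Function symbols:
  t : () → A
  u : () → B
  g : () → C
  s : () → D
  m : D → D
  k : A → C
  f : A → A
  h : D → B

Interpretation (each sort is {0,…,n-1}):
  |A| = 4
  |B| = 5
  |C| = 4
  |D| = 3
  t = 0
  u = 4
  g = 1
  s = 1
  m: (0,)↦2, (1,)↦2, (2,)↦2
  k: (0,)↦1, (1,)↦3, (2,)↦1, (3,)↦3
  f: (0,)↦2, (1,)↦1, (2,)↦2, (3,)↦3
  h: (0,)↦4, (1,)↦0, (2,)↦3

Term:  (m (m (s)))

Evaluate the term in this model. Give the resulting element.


  s = 1
  (m (s)) = m(1,) = 2
  (m (m (s))) = m(2,) = 2

value = 2


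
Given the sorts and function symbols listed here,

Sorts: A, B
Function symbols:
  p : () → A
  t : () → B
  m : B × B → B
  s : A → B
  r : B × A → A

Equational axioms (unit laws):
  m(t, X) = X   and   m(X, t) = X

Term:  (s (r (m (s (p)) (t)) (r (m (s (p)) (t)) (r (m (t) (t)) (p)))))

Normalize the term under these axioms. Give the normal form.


1. (s (r (m (s (p)) (t)) (r (m (s (p)) (t)) (r (m (t) (t)) (p)))))  →  (s (r (s (p)) (r (m (s (p)) (t)) (r (m (t) (t)) (p)))))
2. (s (r (s (p)) (r (m (s (p)) (t)) (r (m (t) (t)) (p)))))  →  (s (r (s (p)) (r (s (p)) (r (m (t) (t)) (p)))))
3. (s (r (s (p)) (r (s (p)) (r (m (t) (t)) (p)))))  →  (s (r (s (p)) (r (s (p)) (r (t) (p)))))

normal form = (s (r (s (p)) (r (s (p)) (r (t) (p)))))


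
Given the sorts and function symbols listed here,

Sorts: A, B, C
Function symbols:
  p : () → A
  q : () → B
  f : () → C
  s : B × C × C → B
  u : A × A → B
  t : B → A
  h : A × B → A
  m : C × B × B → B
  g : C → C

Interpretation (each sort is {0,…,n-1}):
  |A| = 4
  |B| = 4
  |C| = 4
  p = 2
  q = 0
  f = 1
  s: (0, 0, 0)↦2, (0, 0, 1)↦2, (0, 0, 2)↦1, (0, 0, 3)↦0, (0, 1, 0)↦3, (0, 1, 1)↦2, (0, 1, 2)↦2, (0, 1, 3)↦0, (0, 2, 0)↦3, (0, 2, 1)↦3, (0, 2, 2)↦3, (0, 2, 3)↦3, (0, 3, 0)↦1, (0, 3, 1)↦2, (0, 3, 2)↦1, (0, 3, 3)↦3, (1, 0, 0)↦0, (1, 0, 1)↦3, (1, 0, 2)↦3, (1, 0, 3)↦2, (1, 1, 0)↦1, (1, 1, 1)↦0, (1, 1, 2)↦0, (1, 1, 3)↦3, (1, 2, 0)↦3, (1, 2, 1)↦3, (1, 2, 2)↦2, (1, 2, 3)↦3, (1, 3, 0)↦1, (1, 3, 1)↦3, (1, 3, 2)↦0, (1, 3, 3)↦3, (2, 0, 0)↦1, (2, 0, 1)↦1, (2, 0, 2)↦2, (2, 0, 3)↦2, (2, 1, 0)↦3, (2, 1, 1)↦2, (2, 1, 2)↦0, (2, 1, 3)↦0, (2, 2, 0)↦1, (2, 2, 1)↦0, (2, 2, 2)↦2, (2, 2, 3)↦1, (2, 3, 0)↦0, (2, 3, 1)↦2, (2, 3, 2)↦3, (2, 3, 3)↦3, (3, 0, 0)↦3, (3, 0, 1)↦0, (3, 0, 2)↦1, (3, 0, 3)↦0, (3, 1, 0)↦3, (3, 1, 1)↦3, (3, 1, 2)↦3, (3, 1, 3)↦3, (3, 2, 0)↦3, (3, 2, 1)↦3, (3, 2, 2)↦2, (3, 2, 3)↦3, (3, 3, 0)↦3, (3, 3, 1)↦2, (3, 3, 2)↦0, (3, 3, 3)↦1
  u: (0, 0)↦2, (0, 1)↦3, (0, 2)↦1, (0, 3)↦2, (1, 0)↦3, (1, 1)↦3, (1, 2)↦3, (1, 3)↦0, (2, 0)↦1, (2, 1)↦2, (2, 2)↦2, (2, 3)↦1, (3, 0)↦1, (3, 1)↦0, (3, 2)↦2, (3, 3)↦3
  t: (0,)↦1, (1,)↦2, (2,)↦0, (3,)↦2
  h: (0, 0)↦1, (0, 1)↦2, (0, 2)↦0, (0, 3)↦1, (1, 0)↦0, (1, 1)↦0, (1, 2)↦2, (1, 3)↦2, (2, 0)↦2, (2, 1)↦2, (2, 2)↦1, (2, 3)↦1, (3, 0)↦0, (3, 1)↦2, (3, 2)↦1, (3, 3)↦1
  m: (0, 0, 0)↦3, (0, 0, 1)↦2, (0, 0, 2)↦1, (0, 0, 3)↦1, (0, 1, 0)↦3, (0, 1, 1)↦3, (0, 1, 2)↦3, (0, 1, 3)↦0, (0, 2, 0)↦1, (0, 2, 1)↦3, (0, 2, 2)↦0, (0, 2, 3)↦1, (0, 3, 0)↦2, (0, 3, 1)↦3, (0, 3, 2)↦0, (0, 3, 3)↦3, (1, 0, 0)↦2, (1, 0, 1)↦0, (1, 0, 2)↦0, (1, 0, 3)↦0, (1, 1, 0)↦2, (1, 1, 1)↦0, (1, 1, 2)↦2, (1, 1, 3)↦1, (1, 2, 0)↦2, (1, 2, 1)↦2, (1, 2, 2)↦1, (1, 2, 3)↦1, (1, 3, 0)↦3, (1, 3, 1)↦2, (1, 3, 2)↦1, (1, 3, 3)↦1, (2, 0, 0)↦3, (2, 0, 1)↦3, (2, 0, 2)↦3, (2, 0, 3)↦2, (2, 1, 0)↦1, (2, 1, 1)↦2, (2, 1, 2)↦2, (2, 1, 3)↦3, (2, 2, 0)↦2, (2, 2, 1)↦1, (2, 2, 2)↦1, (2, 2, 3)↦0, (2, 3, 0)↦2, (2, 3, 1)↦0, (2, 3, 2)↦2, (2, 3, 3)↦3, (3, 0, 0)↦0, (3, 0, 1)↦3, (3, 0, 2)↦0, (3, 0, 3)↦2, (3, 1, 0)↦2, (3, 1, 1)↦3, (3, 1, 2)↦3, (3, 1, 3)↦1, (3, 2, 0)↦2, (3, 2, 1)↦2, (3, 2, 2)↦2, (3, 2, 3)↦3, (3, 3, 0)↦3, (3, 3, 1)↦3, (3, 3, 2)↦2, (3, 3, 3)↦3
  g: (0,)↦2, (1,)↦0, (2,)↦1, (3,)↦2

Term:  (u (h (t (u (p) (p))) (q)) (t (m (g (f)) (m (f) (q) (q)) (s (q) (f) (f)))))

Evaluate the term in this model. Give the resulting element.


  p = 2
  p = 2
  (u (p) (p)) = u(2, 2) = 2
  (t (u (p) (p))) = t(2,) = 0
  q = 0
  (h (t (u (p) (p))) (q)) = h(0, 0) = 1
  f = 1
  (g (f)) = g(1,) = 0
  f = 1
  q = 0
  q = 0
  (m (f) (q) (q)) = m(1, 0, 0) = 2
  q = 0
  f = 1
  f = 1
  (s (q) (f) (f)) = s(0, 1, 1) = 2
  (m (g (f)) (m (f) (q) (q)) (s (q) (f) (f))) = m(0, 2, 2) = 0
  (t (m (g (f)) (m (f) (q) (q)) (s (q) (f) (f)))) = t(0,) = 1
  (u (h (t (u (p) (p))) (q)) (t (m (g (f)) (m (f) (q) (q)) (s (q) (f) (f))))) = u(1, 1) = 3

value = 3


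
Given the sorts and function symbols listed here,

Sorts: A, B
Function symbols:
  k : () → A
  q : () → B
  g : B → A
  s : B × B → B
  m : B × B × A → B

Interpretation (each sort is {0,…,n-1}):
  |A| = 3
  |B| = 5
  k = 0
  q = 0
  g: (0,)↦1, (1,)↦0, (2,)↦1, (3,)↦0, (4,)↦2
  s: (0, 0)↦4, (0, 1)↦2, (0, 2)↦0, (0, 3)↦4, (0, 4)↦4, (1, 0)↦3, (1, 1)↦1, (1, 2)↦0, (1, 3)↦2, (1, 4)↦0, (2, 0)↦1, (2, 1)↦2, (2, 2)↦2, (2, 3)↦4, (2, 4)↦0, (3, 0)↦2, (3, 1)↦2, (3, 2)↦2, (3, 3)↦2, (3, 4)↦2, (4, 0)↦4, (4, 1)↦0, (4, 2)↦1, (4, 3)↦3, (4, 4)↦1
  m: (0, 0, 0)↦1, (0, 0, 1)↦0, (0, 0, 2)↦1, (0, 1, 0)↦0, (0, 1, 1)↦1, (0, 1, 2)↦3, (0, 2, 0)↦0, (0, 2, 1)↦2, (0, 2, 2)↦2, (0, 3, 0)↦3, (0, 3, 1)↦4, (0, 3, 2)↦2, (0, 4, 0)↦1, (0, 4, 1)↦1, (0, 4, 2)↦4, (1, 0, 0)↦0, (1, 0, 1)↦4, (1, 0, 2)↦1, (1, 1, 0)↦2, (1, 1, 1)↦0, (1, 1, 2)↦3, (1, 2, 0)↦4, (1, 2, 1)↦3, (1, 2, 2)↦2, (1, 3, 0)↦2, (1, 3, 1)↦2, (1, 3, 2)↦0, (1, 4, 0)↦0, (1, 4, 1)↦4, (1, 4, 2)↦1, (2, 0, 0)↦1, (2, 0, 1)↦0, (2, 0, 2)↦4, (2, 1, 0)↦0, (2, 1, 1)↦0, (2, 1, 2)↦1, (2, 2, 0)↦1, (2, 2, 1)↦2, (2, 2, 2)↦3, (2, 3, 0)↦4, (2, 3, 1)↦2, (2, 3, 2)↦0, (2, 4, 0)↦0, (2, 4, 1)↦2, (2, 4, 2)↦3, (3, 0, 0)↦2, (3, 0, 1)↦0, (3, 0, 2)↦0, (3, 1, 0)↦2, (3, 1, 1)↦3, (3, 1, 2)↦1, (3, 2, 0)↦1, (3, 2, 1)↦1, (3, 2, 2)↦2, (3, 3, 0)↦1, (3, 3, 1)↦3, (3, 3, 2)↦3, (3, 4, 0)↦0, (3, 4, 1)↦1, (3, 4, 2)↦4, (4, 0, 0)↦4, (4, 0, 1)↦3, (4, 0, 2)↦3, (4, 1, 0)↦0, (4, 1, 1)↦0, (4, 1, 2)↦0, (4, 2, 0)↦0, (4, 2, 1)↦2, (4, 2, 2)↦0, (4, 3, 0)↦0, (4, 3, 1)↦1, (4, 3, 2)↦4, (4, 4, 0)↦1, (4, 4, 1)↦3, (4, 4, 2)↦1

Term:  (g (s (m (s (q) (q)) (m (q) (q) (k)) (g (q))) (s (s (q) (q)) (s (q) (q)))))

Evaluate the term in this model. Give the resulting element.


value = 1

  q = 0
  q = 0
  (s (q) (q)) = s(0, 0) = 4
  q = 0
  q = 0
  k = 0
  (m (q) (q) (k)) = m(0, 0, 0) = 1
  q = 0
  (g (q)) = g(0,) = 1
  (m (s (q) (q)) (m (q) (q) (k)) (g (q))) = m(4, 1, 1) = 0
  q = 0
  q = 0
  (s (q) (q)) = s(0, 0) = 4
  q = 0
  q = 0
  (s (q) (q)) = s(0, 0) = 4
  (s (s (q) (q)) (s (q) (q))) = s(4, 4) = 1
  (s (m (s (q) (q)) (m (q) (q) (k)) (g (q))) (s (s (q) (q)) (s (q) (q)))) = s(0, 1) = 2
  (g (s (m (s (q) (q)) (m (q) (q) (k)) (g (q))) (s (s (q) (q)) (s (q) (q))))) = g(2,) = 1
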